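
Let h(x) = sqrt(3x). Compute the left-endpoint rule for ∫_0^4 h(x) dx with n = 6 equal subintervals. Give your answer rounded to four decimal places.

7.9029

Δx = (4 − 0)/6 = 2/3.
Left endpoints: 0, 2/3, 4/3, 2, 8/3, 10/3.
h(0) ≈ 0.0000, h(2/3) ≈ 1.4142, h(4/3) ≈ 2.0000, h(2) ≈ 2.4495, h(8/3) ≈ 2.8284, h(10/3) ≈ 3.1623.
Sum = Δx · [h(0) + h(2/3) + h(4/3) + ...].
Sum ≈ 7.9029.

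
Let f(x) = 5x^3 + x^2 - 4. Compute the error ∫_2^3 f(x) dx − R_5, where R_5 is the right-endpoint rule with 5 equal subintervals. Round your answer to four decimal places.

-10.2567

Exact integral: ∫_2^3 f(x) dx ≈ 83.583333.
R_5 = 93.84.
Error ≈ 83.583333 − 93.84 ≈ -10.2567.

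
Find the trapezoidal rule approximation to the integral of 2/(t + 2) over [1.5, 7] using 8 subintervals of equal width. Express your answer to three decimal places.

1.894

Δt = (7 − 1.5)/8 = 0.6875.
f(1.5) = 4/7, f(2.1875) = 32/67, f(2.875) = 16/39, f(3.5625) = 32/89, f(4.25) = 0.32, f(4.9375) = 32/111, f(5.625) = 16/61, f(6.3125) = 32/133, f(7) = 2/9.
T_8 = (Δt/2)·[f(t_0) + 2f(t_1) + ... + 2f(t_{7}) + f(t_8)].
Sum ≈ 1.894.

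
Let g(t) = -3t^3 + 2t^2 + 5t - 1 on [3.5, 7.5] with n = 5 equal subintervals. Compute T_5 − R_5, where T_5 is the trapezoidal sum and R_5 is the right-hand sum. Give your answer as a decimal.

T_5 = -1922.1.
R_5 = -2333.7.
T_5 − R_5 = 411.6.

411.6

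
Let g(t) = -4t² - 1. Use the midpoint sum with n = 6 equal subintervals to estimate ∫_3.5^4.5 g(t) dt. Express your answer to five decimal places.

-65.32407

Δt = (4.5 − 3.5)/6 = 1/6.
Midpoints: 43/12, 3.75, 47/12, 49/12, 4.25, 53/12.
g(43/12) = -1885/36, g(3.75) = -57.25, g(47/12) = -2245/36, g(49/12) = -2437/36, g(4.25) = -73.25, g(53/12) = -2845/36.
Sum = Δt · [g(43/12) + g(3.75) + g(47/12) + ...].
Sum ≈ -65.32407.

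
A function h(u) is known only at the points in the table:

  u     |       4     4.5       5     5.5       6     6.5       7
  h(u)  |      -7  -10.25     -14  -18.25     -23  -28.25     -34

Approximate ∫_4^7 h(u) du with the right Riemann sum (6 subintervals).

-63.875

Δu = 0.5.
Sum = 0.5·[(-10.25) + (-14) + (-18.25) + (-23) + (-28.25) + (-34)] = -63.875.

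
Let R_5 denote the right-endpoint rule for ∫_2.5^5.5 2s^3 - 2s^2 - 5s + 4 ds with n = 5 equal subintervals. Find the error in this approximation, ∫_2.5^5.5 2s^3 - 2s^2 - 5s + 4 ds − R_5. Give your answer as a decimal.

-75.51

Exact integral: ∫_2.5^5.5 f(s) ds = 289.5.
R_5 = 365.01.
Error = 289.5 − 365.01 = -75.51.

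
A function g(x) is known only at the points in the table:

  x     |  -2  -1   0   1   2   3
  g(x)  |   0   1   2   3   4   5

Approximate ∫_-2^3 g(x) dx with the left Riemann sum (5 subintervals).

Δx = 1.
Sum = 1·[0 + 1 + 2 + 3 + 4] = 10.

10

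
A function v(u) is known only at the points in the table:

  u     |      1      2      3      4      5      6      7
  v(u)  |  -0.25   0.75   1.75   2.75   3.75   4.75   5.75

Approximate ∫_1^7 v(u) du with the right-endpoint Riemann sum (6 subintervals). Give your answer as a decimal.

Δu = 1.
Sum = 1·[0.75 + 1.75 + 2.75 + 3.75 + 4.75 + 5.75] = 19.5.

19.5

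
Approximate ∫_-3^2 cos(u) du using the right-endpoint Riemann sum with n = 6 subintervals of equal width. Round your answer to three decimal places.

1.228

Δu = (2 − (-3))/6 = 5/6.
Right endpoints: -13/6, -4/3, -0.5, 1/3, 7/6, 2.
f(-13/6) ≈ -0.561, f(-4/3) ≈ 0.235, f(-0.5) ≈ 0.878, f(1/3) ≈ 0.945, f(7/6) ≈ 0.393, f(2) ≈ -0.416.
Sum = Δu · [f(-13/6) + f(-4/3) + f(-0.5) + ...].
Sum ≈ 1.228.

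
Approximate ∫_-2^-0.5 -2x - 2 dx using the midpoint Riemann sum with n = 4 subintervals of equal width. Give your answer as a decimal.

Δx = (-0.5 − (-2))/4 = 0.375.
Midpoints: -1.8125, -1.4375, -1.0625, -0.6875.
f(-1.8125) = 1.625, f(-1.4375) = 0.875, f(-1.0625) = 0.125, f(-0.6875) = -0.625.
Sum = Δx · [f(-1.8125) + f(-1.4375) + f(-1.0625) + f(-0.6875)].
Sum = 0.75.

0.75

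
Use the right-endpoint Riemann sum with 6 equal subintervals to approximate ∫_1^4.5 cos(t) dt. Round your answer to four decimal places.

Δt = (4.5 − 1)/6 = 7/12.
Right endpoints: 19/12, 13/6, 2.75, 10/3, 47/12, 4.5.
f(19/12) ≈ -0.0125, f(13/6) ≈ -0.5612, f(2.75) ≈ -0.9243, f(10/3) ≈ -0.9817, f(47/12) ≈ -0.7144, f(4.5) ≈ -0.2108.
Sum = Δt · [f(19/12) + f(13/6) + f(2.75) + ...].
Sum ≈ -1.9862.

-1.9862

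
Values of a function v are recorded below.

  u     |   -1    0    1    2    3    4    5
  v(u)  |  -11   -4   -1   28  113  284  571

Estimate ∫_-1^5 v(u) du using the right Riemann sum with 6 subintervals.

Δu = 1.
Sum = 1·[(-4) + (-1) + 28 + 113 + 284 + 571] = 991.

991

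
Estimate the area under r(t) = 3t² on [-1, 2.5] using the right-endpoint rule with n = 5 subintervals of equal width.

Δt = (2.5 − (-1))/5 = 0.7.
Right endpoints: -0.3, 0.4, 1.1, 1.8, 2.5.
r(-0.3) = 0.27, r(0.4) = 0.48, r(1.1) = 3.63, r(1.8) = 9.72, r(2.5) = 18.75.
Sum = Δt · [r(-0.3) + r(0.4) + r(1.1) + r(1.8) + r(2.5)].
Sum = 22.995.

22.995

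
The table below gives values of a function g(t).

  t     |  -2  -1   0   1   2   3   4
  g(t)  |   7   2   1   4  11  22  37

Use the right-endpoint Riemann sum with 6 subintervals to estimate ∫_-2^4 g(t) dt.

Δt = 1.
Sum = 1·[2 + 1 + 4 + 11 + 22 + 37] = 77.

77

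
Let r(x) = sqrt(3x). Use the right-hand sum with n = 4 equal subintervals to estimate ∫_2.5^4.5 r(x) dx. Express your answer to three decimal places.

6.689

Δx = (4.5 − 2.5)/4 = 0.5.
Right endpoints: 3, 3.5, 4, 4.5.
r(3) ≈ 3.000, r(3.5) ≈ 3.240, r(4) ≈ 3.464, r(4.5) ≈ 3.674.
Sum = Δx · [r(3) + r(3.5) + r(4) + r(4.5)].
Sum ≈ 6.689.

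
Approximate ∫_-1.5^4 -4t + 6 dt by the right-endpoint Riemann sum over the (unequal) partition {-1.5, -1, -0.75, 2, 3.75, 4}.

Subinterval widths: 0.5, 0.25, 2.75, 1.75, 0.25.
Right endpoints: -1, -0.75, 2, 3.75, 4.
f(-1) = 10, f(-0.75) = 9, f(2) = -2, f(3.75) = -9, f(4) = -10.
Sum = Σ Δt_i · f(t_i).
Sum = -16.5.

-16.5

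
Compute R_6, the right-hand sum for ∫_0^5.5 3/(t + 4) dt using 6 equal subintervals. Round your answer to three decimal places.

Δt = (5.5 − 0)/6 = 11/12.
Right endpoints: 11/12, 11/6, 2.75, 11/3, 55/12, 5.5.
f(11/12) = 36/59, f(11/6) = 18/35, f(2.75) = 4/9, f(11/3) = 9/23, f(55/12) = 36/103, f(5.5) = 6/19.
Sum = Δt · [f(11/12) + f(11/6) + f(2.75) + ...].
Sum ≈ 2.407.

2.407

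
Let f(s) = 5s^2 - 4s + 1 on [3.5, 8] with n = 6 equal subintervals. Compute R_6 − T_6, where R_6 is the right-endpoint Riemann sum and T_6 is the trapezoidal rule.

90.28125

R_6 = 775.265625.
T_6 = 684.984375.
R_6 − T_6 = 90.28125.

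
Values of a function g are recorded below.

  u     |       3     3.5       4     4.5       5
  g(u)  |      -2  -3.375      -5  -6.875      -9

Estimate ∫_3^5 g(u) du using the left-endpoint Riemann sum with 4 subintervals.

Δu = 0.5.
Sum = 0.5·[(-2) + (-3.375) + (-5) + (-6.875)] = -8.625.

-8.625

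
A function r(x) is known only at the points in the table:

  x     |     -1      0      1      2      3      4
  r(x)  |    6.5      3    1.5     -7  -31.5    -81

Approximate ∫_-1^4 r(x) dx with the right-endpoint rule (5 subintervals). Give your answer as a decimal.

Δx = 1.
Sum = 1·[3 + 1.5 + (-7) + (-31.5) + (-81)] = -115.

-115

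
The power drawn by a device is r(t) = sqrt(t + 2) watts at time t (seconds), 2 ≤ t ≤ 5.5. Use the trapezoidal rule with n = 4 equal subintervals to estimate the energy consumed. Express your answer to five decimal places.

8.35544

Δt = (5.5 − 2)/4 = 0.875.
r(2) ≈ 2.00000, r(2.875) ≈ 2.20794, r(3.75) ≈ 2.39792, r(4.625) ≈ 2.57391, r(5.5) ≈ 2.73861.
T_4 = (Δt/2)·[r(t_0) + 2r(t_1) + 2r(t_2) + 2r(t_3) + r(t_4)].
Sum ≈ 8.35544.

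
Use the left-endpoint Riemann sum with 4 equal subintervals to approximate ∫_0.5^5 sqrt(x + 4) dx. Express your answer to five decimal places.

11.13452

Δx = (5 − 0.5)/4 = 1.125.
Left endpoints: 0.5, 1.625, 2.75, 3.875.
f(0.5) ≈ 2.12132, f(1.625) ≈ 2.37171, f(2.75) ≈ 2.59808, f(3.875) ≈ 2.80624.
Sum = Δx · [f(0.5) + f(1.625) + f(2.75) + f(3.875)].
Sum ≈ 11.13452.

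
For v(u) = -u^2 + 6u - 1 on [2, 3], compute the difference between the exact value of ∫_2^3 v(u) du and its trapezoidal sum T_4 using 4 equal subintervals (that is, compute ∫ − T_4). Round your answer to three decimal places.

Exact integral: ∫_2^3 v(u) du ≈ 7.66667.
T_4 = 7.65625.
Error ≈ 7.66667 − 7.65625 ≈ 0.010.

0.010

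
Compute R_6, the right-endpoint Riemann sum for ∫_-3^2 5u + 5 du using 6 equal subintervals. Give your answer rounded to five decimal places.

Δu = (2 − (-3))/6 = 5/6.
Right endpoints: -13/6, -4/3, -0.5, 1/3, 7/6, 2.
f(-13/6) = -35/6, f(-4/3) = -5/3, f(-0.5) = 2.5, f(1/3) = 20/3, f(7/6) = 65/6, f(2) = 15.
Sum = Δu · [f(-13/6) + f(-4/3) + f(-0.5) + ...].
Sum ≈ 22.91667.

22.91667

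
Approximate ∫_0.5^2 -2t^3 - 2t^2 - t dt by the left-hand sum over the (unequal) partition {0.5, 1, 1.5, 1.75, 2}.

Subinterval widths: 0.5, 0.5, 0.25, 0.25.
Left endpoints: 0.5, 1, 1.5, 1.75.
f(0.5) = -1.25, f(1) = -5, f(1.5) = -12.75, f(1.75) = -18.59375.
Sum = Σ Δt_i · f(t_i).
Sum = -10.9609375.

-10.9609375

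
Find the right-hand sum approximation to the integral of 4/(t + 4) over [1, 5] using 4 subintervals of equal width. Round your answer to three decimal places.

2.183

Δt = (5 − 1)/4 = 1.
Right endpoints: 2, 3, 4, 5.
f(2) = 2/3, f(3) = 4/7, f(4) = 0.5, f(5) = 4/9.
Sum = Δt · [f(2) + f(3) + f(4) + f(5)].
Sum ≈ 2.183.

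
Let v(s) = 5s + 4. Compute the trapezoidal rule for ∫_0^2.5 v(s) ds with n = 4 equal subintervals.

25.625

Δs = (2.5 − 0)/4 = 0.625.
v(0) = 4, v(0.625) = 7.125, v(1.25) = 10.25, v(1.875) = 13.375, v(2.5) = 16.5.
T_4 = (Δs/2)·[v(s_0) + 2v(s_1) + 2v(s_2) + 2v(s_3) + v(s_4)].
Sum = 25.625.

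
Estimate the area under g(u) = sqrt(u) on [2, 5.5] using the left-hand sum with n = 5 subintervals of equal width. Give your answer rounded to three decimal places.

Δu = (5.5 − 2)/5 = 0.7.
Left endpoints: 2, 2.7, 3.4, 4.1, 4.8.
g(2) ≈ 1.414, g(2.7) ≈ 1.643, g(3.4) ≈ 1.844, g(4.1) ≈ 2.025, g(4.8) ≈ 2.191.
Sum = Δu · [g(2) + g(2.7) + g(3.4) + g(4.1) + g(4.8)].
Sum ≈ 6.382.

6.382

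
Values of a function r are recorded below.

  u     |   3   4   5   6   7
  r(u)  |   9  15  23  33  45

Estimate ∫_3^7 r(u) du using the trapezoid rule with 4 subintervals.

Δu = 1.
T_4 = (1/2)·[9 + 2·15 + 2·23 + 2·33 + 45] = 98.

98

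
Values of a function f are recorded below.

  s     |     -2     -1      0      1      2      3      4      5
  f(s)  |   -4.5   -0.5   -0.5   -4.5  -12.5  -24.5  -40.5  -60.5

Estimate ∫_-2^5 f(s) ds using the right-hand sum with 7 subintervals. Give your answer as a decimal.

Δs = 1.
Sum = 1·[(-0.5) + (-0.5) + (-4.5) + (-12.5) + (-24.5) + (-40.5) + (-60.5)] = -143.5.

-143.5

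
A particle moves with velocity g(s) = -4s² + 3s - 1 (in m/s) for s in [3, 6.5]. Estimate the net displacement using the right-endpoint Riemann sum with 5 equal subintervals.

Δs = (6.5 − 3)/5 = 0.7.
Right endpoints: 3.7, 4.4, 5.1, 5.8, 6.5.
g(3.7) = -44.66, g(4.4) = -65.24, g(5.1) = -89.74, g(5.8) = -118.16, g(6.5) = -150.5.
Sum = Δs · [g(3.7) + g(4.4) + g(5.1) + g(5.8) + g(6.5)].
Sum = -327.81.

-327.81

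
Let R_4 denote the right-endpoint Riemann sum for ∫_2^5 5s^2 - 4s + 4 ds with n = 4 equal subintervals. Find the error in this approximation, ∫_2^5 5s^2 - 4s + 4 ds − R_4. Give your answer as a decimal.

-36.28125

Exact integral: ∫_2^5 f(s) ds = 165.
R_4 = 201.28125.
Error = 165 − 201.28125 = -36.28125.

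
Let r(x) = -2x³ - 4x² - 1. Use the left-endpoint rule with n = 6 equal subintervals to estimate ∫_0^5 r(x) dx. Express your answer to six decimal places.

Δx = (5 − 0)/6 = 5/6.
Left endpoints: 0, 5/6, 5/3, 2.5, 10/3, 25/6.
r(0) = -1, r(5/6) = -533/108, r(5/3) = -577/27, r(2.5) = -57.25, r(10/3) = -3227/27, r(25/6) = -23233/108.
Sum = Δx · [r(0) + r(5/6) + r(5/3) + ...].
Sum ≈ -349.328704.

-349.328704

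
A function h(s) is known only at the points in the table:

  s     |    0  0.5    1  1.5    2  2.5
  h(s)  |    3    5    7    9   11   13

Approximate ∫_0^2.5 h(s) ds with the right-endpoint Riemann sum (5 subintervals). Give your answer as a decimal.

Δs = 0.5.
Sum = 0.5·[5 + 7 + 9 + 11 + 13] = 22.5.

22.5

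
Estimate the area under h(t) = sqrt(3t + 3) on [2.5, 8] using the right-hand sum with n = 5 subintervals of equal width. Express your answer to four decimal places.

24.6742

Δt = (8 − 2.5)/5 = 1.1.
Right endpoints: 3.6, 4.7, 5.8, 6.9, 8.
h(3.6) ≈ 3.7148, h(4.7) ≈ 4.1352, h(5.8) ≈ 4.5166, h(6.9) ≈ 4.8683, h(8) ≈ 5.1962.
Sum = Δt · [h(3.6) + h(4.7) + h(5.8) + h(6.9) + h(8)].
Sum ≈ 24.6742.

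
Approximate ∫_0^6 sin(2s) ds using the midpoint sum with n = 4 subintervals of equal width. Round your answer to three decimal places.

Δs = (6 − 0)/4 = 1.5.
Midpoints: 0.75, 2.25, 3.75, 5.25.
f(0.75) ≈ 0.997, f(2.25) ≈ -0.978, f(3.75) ≈ 0.938, f(5.25) ≈ -0.880.
Sum = Δs · [f(0.75) + f(2.25) + f(3.75) + f(5.25)].
Sum ≈ 0.117.

0.117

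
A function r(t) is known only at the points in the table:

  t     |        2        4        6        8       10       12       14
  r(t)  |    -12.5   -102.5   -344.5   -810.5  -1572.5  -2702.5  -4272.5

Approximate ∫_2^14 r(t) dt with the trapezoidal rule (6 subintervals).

-15350

Δt = 2.
T_6 = (2/2)·[(-12.5) + 2·(-102.5) + 2·(-344.5) + 2·(-810.5) + 2·(-1572.5) + 2·(-2702.5) + (-4272.5)] = -15350.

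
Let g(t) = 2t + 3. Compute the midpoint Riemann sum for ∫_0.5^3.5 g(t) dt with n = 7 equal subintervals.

21

Δt = (3.5 − 0.5)/7 = 3/7.
Midpoints: 5/7, 8/7, 11/7, 2, 17/7, 20/7, 23/7.
g(5/7) = 31/7, g(8/7) = 37/7, g(11/7) = 43/7, g(2) = 7, g(17/7) = 55/7, g(20/7) = 61/7, g(23/7) = 67/7.
Sum = Δt · [g(5/7) + g(8/7) + g(11/7) + ...].
Sum = 21.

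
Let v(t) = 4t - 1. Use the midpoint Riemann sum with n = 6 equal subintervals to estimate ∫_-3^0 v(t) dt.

-21

Δt = (0 − (-3))/6 = 0.5.
Midpoints: -2.75, -2.25, -1.75, -1.25, -0.75, -0.25.
v(-2.75) = -12, v(-2.25) = -10, v(-1.75) = -8, v(-1.25) = -6, v(-0.75) = -4, v(-0.25) = -2.
Sum = Δt · [v(-2.75) + v(-2.25) + v(-1.75) + ...].
Sum = -21.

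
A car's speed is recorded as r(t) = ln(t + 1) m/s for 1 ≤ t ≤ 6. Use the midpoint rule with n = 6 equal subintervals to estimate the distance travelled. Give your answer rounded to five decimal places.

Δt = (6 − 1)/6 = 5/6.
Midpoints: 17/12, 2.25, 37/12, 47/12, 4.75, 67/12.
r(17/12) ≈ 0.88239, r(2.25) ≈ 1.17865, r(37/12) ≈ 1.40691, r(47/12) ≈ 1.59263, r(4.75) ≈ 1.74920, r(67/12) ≈ 1.88454.
Sum = Δt · [r(17/12) + r(2.25) + r(37/12) + ...].
Sum ≈ 7.24527.

7.24527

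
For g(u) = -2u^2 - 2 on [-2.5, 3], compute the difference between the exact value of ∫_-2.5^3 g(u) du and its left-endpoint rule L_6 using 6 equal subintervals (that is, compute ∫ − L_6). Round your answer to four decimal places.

Exact integral: ∫_-2.5^3 g(u) du ≈ -39.416667.
L_6 ≈ -38.436343.
Error ≈ -39.416667 − (-38.436343) ≈ -0.9803.

-0.9803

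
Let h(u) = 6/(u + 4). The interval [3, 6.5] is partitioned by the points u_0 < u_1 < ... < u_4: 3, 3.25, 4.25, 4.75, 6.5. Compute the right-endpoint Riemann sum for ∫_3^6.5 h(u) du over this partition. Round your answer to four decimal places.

Subinterval widths: 0.25, 1, 0.5, 1.75.
Right endpoints: 3.25, 4.25, 4.75, 6.5.
h(3.25) = 24/29, h(4.25) = 8/11, h(4.75) = 24/35, h(6.5) = 4/7.
Sum = Σ Δu_i · h(u_i).
Sum ≈ 2.2770.

2.2770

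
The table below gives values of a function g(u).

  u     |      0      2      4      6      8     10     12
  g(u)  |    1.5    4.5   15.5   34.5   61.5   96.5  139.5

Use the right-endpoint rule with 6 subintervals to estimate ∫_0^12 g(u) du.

Δu = 2.
Sum = 2·[4.5 + 15.5 + 34.5 + 61.5 + 96.5 + 139.5] = 704.

704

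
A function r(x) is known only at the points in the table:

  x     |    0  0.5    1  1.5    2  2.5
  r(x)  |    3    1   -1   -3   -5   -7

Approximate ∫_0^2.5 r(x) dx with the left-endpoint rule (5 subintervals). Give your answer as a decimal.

Δx = 0.5.
Sum = 0.5·[3 + 1 + (-1) + (-3) + (-5)] = -2.5.

-2.5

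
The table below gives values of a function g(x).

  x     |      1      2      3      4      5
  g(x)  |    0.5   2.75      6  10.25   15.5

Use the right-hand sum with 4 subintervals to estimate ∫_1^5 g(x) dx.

34.5

Δx = 1.
Sum = 1·[2.75 + 6 + 10.25 + 15.5] = 34.5.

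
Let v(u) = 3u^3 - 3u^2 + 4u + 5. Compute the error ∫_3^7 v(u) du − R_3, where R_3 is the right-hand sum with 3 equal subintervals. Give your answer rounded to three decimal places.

-612.444

Exact integral: ∫_3^7 v(u) du = 1524.
R_3 ≈ 2136.44444.
Error ≈ 1524 − 2136.44444 ≈ -612.444.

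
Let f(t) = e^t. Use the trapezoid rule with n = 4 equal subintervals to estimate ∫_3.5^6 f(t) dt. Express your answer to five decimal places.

Δt = (6 − 3.5)/4 = 0.625.
f(3.5) ≈ 33.11545, f(4.125) ≈ 61.86781, f(4.75) ≈ 115.58428, f(5.375) ≈ 215.93987, f(6) ≈ 403.42879.
T_4 = (Δt/2)·[f(t_0) + 2f(t_1) + 2f(t_2) + 2f(t_3) + f(t_4)].
Sum ≈ 382.29006.

382.29006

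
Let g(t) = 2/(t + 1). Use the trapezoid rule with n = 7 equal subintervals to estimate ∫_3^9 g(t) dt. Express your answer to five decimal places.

1.83898

Δt = (9 − 3)/7 = 6/7.
g(3) = 0.5, g(27/7) = 7/17, g(33/7) = 0.35, g(39/7) = 7/23, g(45/7) = 7/26, g(51/7) = 7/29, g(57/7) = 0.21875, g(9) = 0.2.
T_7 = (Δt/2)·[g(t_0) + 2g(t_1) + ... + 2g(t_{6}) + g(t_7)].
Sum ≈ 1.83898.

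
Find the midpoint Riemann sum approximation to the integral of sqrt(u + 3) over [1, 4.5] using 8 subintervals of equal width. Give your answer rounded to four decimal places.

Δu = (4.5 − 1)/8 = 0.4375.
Midpoints: 1.21875, 1.65625, 2.09375, 2.53125, 2.96875, 3.40625, 3.84375, 4.28125.
f(1.21875) ≈ 2.0540, f(1.65625) ≈ 2.1578, f(2.09375) ≈ 2.2569, f(2.53125) ≈ 2.3519, f(2.96875) ≈ 2.4431, f(3.40625) ≈ 2.5311, f(3.84375) ≈ 2.6161, f(4.28125) ≈ 2.6984.
Sum = Δu · [f(1.21875) + f(1.65625) + f(2.09375) + ...].
Sum ≈ 8.3603.

8.3603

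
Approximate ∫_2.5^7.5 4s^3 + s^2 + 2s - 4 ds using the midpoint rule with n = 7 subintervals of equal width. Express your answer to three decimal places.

3277.449

Δs = (7.5 − 2.5)/7 = 5/7.
Midpoints: 20/7, 25/7, 30/7, 5, 40/7, 45/7, 50/7.
f(20/7) = 35388/343, f(25/7) = 67953/343, f(30/7) = 115868/343, f(5) = 531, f(40/7) = 269748/343, f(45/7) = 381713/343, f(50/7) = 521028/343.
Sum = Δs · [f(20/7) + f(25/7) + f(30/7) + ...].
Sum ≈ 3277.449.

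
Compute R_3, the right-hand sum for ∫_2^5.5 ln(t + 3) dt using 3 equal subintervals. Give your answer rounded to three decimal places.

Δt = (5.5 − 2)/3 = 7/6.
Right endpoints: 19/6, 13/3, 5.5.
f(19/6) ≈ 1.819, f(13/3) ≈ 1.992, f(5.5) ≈ 2.140.
Sum = Δt · [f(19/6) + f(13/3) + f(5.5)].
Sum ≈ 6.944.

6.944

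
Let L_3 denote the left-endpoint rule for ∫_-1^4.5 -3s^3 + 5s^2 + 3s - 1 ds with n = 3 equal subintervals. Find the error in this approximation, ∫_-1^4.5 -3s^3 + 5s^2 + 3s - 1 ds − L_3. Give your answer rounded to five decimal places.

-116.86863

Exact integral: ∫_-1^4.5 f(s) ds ≈ -129.8802083.
L_3 ≈ -13.0115741.
Error ≈ -129.8802083 − (-13.0115741) ≈ -116.86863.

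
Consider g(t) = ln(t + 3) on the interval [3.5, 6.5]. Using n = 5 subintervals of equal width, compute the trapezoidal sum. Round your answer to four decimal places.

6.2191

Δt = (6.5 − 3.5)/5 = 0.6.
g(3.5) ≈ 1.8718, g(4.1) ≈ 1.9601, g(4.7) ≈ 2.0412, g(5.3) ≈ 2.1163, g(5.9) ≈ 2.1861, g(6.5) ≈ 2.2513.
T_5 = (Δt/2)·[g(t_0) + 2g(t_1) + ... + 2g(t_{4}) + g(t_5)].
Sum ≈ 6.2191.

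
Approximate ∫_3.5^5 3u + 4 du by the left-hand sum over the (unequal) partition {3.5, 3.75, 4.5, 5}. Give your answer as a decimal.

23.8125

Subinterval widths: 0.25, 0.75, 0.5.
Left endpoints: 3.5, 3.75, 4.5.
f(3.5) = 14.5, f(3.75) = 15.25, f(4.5) = 17.5.
Sum = Σ Δu_i · f(u_i).
Sum = 23.8125.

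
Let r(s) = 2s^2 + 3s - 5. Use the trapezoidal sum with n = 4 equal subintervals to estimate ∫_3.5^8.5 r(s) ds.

Δs = (8.5 − 3.5)/4 = 1.25.
r(3.5) = 30, r(4.75) = 54.375, r(6) = 85, r(7.25) = 121.875, r(8.5) = 165.
T_4 = (Δs/2)·[r(s_0) + 2r(s_1) + 2r(s_2) + 2r(s_3) + r(s_4)].
Sum = 448.4375.

448.4375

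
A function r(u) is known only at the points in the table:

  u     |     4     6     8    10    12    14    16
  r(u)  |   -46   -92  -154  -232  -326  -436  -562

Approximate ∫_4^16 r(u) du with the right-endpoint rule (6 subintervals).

-3604

Δu = 2.
Sum = 2·[(-92) + (-154) + (-232) + (-326) + (-436) + (-562)] = -3604.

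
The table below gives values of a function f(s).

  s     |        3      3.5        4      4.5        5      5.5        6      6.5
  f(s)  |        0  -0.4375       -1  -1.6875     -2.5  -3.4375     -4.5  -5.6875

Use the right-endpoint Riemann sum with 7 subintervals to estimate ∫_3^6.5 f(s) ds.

-9.625

Δs = 0.5.
Sum = 0.5·[(-0.4375) + (-1) + (-1.6875) + (-2.5) + (-3.4375) + (-4.5) + (-5.6875)] = -9.625.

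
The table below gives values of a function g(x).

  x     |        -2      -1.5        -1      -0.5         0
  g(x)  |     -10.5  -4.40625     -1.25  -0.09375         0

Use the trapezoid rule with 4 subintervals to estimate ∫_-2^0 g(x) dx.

-5.5

Δx = 0.5.
T_4 = (0.5/2)·[(-10.5) + 2·(-4.40625) + 2·(-1.25) + 2·(-0.09375) + 0] = -5.5.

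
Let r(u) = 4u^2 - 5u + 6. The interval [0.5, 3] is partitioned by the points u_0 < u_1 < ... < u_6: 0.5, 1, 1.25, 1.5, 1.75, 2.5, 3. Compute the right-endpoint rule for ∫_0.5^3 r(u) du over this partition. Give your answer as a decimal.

Subinterval widths: 0.5, 0.25, 0.25, 0.25, 0.75, 0.5.
Right endpoints: 1, 1.25, 1.5, 1.75, 2.5, 3.
r(1) = 5, r(1.25) = 6, r(1.5) = 7.5, r(1.75) = 9.5, r(2.5) = 18.5, r(3) = 27.
Sum = Σ Δu_i · r(u_i).
Sum = 35.625.

35.625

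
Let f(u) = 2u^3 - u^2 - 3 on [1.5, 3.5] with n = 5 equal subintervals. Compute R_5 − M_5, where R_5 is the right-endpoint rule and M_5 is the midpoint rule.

14.92

R_5 = 67.88.
M_5 = 52.96.
R_5 − M_5 = 14.92.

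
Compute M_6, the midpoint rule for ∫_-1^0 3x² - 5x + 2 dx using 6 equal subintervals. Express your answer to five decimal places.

Δx = (0 − (-1))/6 = 1/6.
Midpoints: -11/12, -0.75, -7/12, -5/12, -0.25, -1/12.
f(-11/12) = 437/48, f(-0.75) = 7.4375, f(-7/12) = 5.9375, f(-5/12) = 221/48, f(-0.25) = 3.4375, f(-1/12) = 2.4375.
Sum = Δx · [f(-11/12) + f(-0.75) + f(-7/12) + ...].
Sum ≈ 5.49306.

5.49306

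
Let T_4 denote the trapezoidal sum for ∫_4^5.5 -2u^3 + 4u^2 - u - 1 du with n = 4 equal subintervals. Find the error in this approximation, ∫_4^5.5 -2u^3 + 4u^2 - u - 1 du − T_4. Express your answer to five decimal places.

0.86133

Exact integral: ∫_4^5.5 f(u) du = -201.65625.
T_4 ≈ -202.5175781.
Error ≈ -201.65625 − (-202.5175781) ≈ 0.86133.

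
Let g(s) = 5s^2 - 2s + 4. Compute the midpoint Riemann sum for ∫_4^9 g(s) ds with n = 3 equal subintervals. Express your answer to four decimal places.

1057.5463

Δs = (9 − 4)/3 = 5/3.
Midpoints: 29/6, 6.5, 49/6.
g(29/6) = 4001/36, g(6.5) = 202.25, g(49/6) = 11561/36.
Sum = Δs · [g(29/6) + g(6.5) + g(49/6)].
Sum ≈ 1057.5463.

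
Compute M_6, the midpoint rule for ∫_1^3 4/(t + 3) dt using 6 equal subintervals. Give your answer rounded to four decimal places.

Δt = (3 − 1)/6 = 1/3.
Midpoints: 7/6, 1.5, 11/6, 13/6, 2.5, 17/6.
f(7/6) = 0.96, f(1.5) = 8/9, f(11/6) = 24/29, f(13/6) = 24/31, f(2.5) = 8/11, f(17/6) = 24/35.
Sum = Δt · [f(7/6) + f(1.5) + f(11/6) + ...].
Sum ≈ 1.6212.

1.6212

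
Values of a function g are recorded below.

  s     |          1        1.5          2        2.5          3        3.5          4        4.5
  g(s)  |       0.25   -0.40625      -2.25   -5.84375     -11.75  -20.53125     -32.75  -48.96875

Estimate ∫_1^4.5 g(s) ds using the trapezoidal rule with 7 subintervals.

Δs = 0.5.
T_7 = (0.5/2)·[0.25 + 2·(-0.40625) + 2·(-2.25) + 2·(-5.84375) + 2·(-11.75) + 2·(-20.53125) + 2·(-32.75) + (-48.96875)] = -48.9453125.

-48.9453125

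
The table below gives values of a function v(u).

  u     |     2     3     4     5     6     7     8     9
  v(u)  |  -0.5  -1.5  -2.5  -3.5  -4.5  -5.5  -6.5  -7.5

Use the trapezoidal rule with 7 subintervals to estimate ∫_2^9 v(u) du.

Δu = 1.
T_7 = (1/2)·[(-0.5) + 2·(-1.5) + 2·(-2.5) + 2·(-3.5) + 2·(-4.5) + 2·(-5.5) + 2·(-6.5) + (-7.5)] = -28.

-28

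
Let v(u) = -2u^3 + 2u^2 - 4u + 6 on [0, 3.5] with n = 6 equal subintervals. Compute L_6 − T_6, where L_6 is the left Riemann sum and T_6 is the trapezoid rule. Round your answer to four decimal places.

21.9479

L_6 ≈ -29.687211.
T_6 ≈ -51.635127.
L_6 − T_6 ≈ 21.9479.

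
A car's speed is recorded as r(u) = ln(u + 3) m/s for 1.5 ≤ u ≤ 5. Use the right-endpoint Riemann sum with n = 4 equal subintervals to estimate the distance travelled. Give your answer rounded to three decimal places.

6.613

Δu = (5 − 1.5)/4 = 0.875.
Right endpoints: 2.375, 3.25, 4.125, 5.
r(2.375) ≈ 1.682, r(3.25) ≈ 1.833, r(4.125) ≈ 1.964, r(5) ≈ 2.079.
Sum = Δu · [r(2.375) + r(3.25) + r(4.125) + r(5)].
Sum ≈ 6.613.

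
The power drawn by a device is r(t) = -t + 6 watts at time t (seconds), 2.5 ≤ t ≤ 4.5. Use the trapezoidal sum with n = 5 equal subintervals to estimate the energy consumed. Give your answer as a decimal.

5

Δt = (4.5 − 2.5)/5 = 0.4.
r(2.5) = 3.5, r(2.9) = 3.1, r(3.3) = 2.7, r(3.7) = 2.3, r(4.1) = 1.9, r(4.5) = 1.5.
T_5 = (Δt/2)·[r(t_0) + 2r(t_1) + ... + 2r(t_{4}) + r(t_5)].
Sum = 5.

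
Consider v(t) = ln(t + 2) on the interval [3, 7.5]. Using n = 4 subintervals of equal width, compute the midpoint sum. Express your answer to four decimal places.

8.8451

Δt = (7.5 − 3)/4 = 1.125.
Midpoints: 3.5625, 4.6875, 5.8125, 6.9375.
v(3.5625) ≈ 1.7160, v(4.6875) ≈ 1.9002, v(5.8125) ≈ 2.0557, v(6.9375) ≈ 2.1903.
Sum = Δt · [v(3.5625) + v(4.6875) + v(5.8125) + v(6.9375)].
Sum ≈ 8.8451.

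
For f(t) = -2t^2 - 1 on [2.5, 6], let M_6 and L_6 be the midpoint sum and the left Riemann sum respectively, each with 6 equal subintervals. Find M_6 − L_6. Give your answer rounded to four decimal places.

-16.7587

M_6 ≈ -136.884838.
L_6 ≈ -120.126157.
M_6 − L_6 ≈ -16.7587.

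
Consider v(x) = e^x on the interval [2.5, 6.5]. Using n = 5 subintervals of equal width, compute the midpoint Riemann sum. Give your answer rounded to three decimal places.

635.867

Δx = (6.5 − 2.5)/5 = 0.8.
Midpoints: 2.9, 3.7, 4.5, 5.3, 6.1.
v(2.9) ≈ 18.174, v(3.7) ≈ 40.447, v(4.5) ≈ 90.017, v(5.3) ≈ 200.337, v(6.1) ≈ 445.858.
Sum = Δx · [v(2.9) + v(3.7) + v(4.5) + v(5.3) + v(6.1)].
Sum ≈ 635.867.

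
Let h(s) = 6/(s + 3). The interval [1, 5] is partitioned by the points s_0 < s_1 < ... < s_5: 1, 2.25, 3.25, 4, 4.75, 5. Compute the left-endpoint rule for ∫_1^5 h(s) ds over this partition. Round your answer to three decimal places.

Subinterval widths: 1.25, 1, 0.75, 0.75, 0.25.
Left endpoints: 1, 2.25, 3.25, 4, 4.75.
h(1) = 1.5, h(2.25) = 8/7, h(3.25) = 0.96, h(4) = 6/7, h(4.75) = 24/31.
Sum = Σ Δs_i · h(s_i).
Sum ≈ 4.574.

4.574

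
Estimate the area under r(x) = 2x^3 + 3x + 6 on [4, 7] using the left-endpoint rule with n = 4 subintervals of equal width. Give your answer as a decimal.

936.65625

Δx = (7 − 4)/4 = 0.75.
Left endpoints: 4, 4.75, 5.5, 6.25.
r(4) = 146, r(4.75) = 234.59375, r(5.5) = 355.25, r(6.25) = 513.03125.
Sum = Δx · [r(4) + r(4.75) + r(5.5) + r(6.25)].
Sum = 936.65625.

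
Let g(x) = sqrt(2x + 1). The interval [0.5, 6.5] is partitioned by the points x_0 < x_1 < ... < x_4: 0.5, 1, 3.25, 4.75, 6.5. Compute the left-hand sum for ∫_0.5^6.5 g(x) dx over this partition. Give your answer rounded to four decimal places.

14.3828

Subinterval widths: 0.5, 2.25, 1.5, 1.75.
Left endpoints: 0.5, 1, 3.25, 4.75.
g(0.5) ≈ 1.4142, g(1) ≈ 1.7321, g(3.25) ≈ 2.7386, g(4.75) ≈ 3.2404.
Sum = Σ Δx_i · g(x_i).
Sum ≈ 14.3828.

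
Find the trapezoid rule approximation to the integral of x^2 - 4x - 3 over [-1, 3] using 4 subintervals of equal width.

Δx = (3 − (-1))/4 = 1.
f(-1) = 2, f(0) = -3, f(1) = -6, f(2) = -7, f(3) = -6.
T_4 = (Δx/2)·[f(x_0) + 2f(x_1) + 2f(x_2) + 2f(x_3) + f(x_4)].
Sum = -18.

-18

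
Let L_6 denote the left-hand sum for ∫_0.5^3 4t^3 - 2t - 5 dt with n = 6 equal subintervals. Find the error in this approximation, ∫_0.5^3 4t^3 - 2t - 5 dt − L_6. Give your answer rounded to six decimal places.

19.835069

Exact integral: ∫_0.5^3 f(t) dt = 59.6875.
L_6 ≈ 39.85243056.
Error ≈ 59.6875 − 39.85243056 ≈ 19.835069.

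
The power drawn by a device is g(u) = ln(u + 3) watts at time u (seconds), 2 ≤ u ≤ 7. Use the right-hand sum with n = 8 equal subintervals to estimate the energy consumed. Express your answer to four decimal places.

Δu = (7 − 2)/8 = 0.625.
Right endpoints: 2.625, 3.25, 3.875, 4.5, 5.125, 5.75, 6.375, 7.
g(2.625) ≈ 1.7272, g(3.25) ≈ 1.8326, g(3.875) ≈ 1.9279, g(4.5) ≈ 2.0149, g(5.125) ≈ 2.0949, g(5.75) ≈ 2.1691, g(6.375) ≈ 2.2380, g(7) ≈ 2.3026.
Sum = Δu · [g(2.625) + g(3.25) + g(3.875) + ...].
Sum ≈ 10.1920.

10.1920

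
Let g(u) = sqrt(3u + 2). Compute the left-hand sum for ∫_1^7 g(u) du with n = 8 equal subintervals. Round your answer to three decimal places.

Δu = (7 − 1)/8 = 0.75.
Left endpoints: 1, 1.75, 2.5, 3.25, 4, 4.75, 5.5, 6.25.
g(1) ≈ 2.236, g(1.75) ≈ 2.693, g(2.5) ≈ 3.082, g(3.25) ≈ 3.428, g(4) ≈ 3.742, g(4.75) ≈ 4.031, g(5.5) ≈ 4.301, g(6.25) ≈ 4.555.
Sum = Δu · [g(1) + g(1.75) + g(2.5) + ...].
Sum ≈ 21.051.

21.051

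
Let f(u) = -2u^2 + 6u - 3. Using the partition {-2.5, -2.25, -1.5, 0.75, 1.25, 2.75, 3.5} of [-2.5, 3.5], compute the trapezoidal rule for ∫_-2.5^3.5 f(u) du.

-44.25

Subinterval widths: 0.25, 0.75, 2.25, 0.5, 1.5, 0.75.
f(-2.5) = -30.5, f(-2.25) = -26.625, f(-1.5) = -16.5, f(0.75) = 0.375, f(1.25) = 1.375, f(2.75) = -1.625, f(3.5) = -6.5.
On each subinterval the trapezoid contributes (Δu_i/2)·[f(u_{i-1}) + f(u_i)].
Sum = -44.25.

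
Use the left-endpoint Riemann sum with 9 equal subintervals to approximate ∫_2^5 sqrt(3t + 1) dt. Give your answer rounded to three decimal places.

9.879

Δt = (5 − 2)/9 = 1/3.
Left endpoints: 2, 7/3, 8/3, 3, 10/3, 11/3, 4, 13/3, 14/3.
f(2) ≈ 2.646, f(7/3) ≈ 2.828, f(8/3) ≈ 3.000, f(3) ≈ 3.162, f(10/3) ≈ 3.317, f(11/3) ≈ 3.464, f(4) ≈ 3.606, f(13/3) ≈ 3.742, f(14/3) ≈ 3.873.
Sum = Δt · [f(2) + f(7/3) + f(8/3) + ...].
Sum ≈ 9.879.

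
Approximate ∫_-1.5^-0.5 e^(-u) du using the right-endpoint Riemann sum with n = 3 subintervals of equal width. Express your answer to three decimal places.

2.387

Δu = (-0.5 − (-1.5))/3 = 1/3.
Right endpoints: -7/6, -5/6, -0.5.
f(-7/6) ≈ 3.211, f(-5/6) ≈ 2.301, f(-0.5) ≈ 1.649.
Sum = Δu · [f(-7/6) + f(-5/6) + f(-0.5)].
Sum ≈ 2.387.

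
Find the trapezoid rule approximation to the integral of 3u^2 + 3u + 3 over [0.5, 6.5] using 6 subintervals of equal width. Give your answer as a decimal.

Δu = (6.5 − 0.5)/6 = 1.
f(0.5) = 5.25, f(1.5) = 14.25, f(2.5) = 29.25, f(3.5) = 50.25, f(4.5) = 77.25, f(5.5) = 110.25, f(6.5) = 149.25.
T_6 = (Δu/2)·[f(u_0) + 2f(u_1) + ... + 2f(u_{5}) + f(u_6)].
Sum = 358.5.

358.5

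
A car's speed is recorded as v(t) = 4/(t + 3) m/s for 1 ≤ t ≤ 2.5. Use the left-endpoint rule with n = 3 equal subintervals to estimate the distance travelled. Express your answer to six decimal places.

1.344444

Δt = (2.5 − 1)/3 = 0.5.
Left endpoints: 1, 1.5, 2.
v(1) = 1, v(1.5) = 8/9, v(2) = 0.8.
Sum = Δt · [v(1) + v(1.5) + v(2)].
Sum ≈ 1.344444.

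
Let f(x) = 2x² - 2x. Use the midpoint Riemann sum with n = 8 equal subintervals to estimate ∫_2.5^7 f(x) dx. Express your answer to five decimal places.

Δx = (7 − 2.5)/8 = 0.5625.
Midpoints: 2.78125, 3.34375, 3.90625, 4.46875, 5.03125, 5.59375, 6.15625, 6.71875.
f(2.78125) = 5073/512, f(3.34375) = 8025/512, f(3.90625) = 11625/512, f(4.46875) = 15873/512, f(5.03125) = 20769/512, f(5.59375) = 26313/512, f(6.15625) = 32505/512, f(6.71875) = 39345/512.
Sum = Δx · [f(2.78125) + f(3.34375) + f(3.90625) + ...].
Sum ≈ 175.26270.

175.26270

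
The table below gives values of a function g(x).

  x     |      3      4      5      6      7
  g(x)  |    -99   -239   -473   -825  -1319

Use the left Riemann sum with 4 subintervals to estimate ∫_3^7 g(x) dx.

-1636

Δx = 1.
Sum = 1·[(-99) + (-239) + (-473) + (-825)] = -1636.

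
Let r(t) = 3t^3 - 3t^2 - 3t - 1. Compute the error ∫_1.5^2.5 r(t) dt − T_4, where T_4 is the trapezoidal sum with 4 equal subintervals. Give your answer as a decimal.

Exact integral: ∫_1.5^2.5 r(t) dt = 6.25.
T_4 = 6.40625.
Error = 6.25 − 6.40625 = -0.15625.

-0.15625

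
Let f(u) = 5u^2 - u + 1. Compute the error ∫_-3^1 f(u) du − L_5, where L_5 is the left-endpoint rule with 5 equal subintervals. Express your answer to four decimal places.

-19.7333

Exact integral: ∫_-3^1 f(u) du ≈ 54.666667.
L_5 = 74.4.
Error ≈ 54.666667 − 74.4 ≈ -19.7333.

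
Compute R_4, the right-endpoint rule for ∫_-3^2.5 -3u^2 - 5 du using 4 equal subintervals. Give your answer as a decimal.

-69.65234375

Δu = (2.5 − (-3))/4 = 1.375.
Right endpoints: -1.625, -0.25, 1.125, 2.5.
f(-1.625) = -12.921875, f(-0.25) = -5.1875, f(1.125) = -8.796875, f(2.5) = -23.75.
Sum = Δu · [f(-1.625) + f(-0.25) + f(1.125) + f(2.5)].
Sum = -69.65234375.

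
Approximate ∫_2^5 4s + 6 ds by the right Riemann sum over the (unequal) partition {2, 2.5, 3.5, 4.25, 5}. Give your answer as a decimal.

64.75

Subinterval widths: 0.5, 1, 0.75, 0.75.
Right endpoints: 2.5, 3.5, 4.25, 5.
f(2.5) = 16, f(3.5) = 20, f(4.25) = 23, f(5) = 26.
Sum = Σ Δs_i · f(s_i).
Sum = 64.75.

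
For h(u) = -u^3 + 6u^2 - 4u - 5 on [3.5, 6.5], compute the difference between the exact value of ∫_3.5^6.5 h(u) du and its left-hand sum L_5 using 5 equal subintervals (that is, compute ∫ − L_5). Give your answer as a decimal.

Exact integral: ∫_3.5^6.5 h(u) du = -20.25.
L_5 = -2.745.
Error = -20.25 − (-2.745) = -17.505.

-17.505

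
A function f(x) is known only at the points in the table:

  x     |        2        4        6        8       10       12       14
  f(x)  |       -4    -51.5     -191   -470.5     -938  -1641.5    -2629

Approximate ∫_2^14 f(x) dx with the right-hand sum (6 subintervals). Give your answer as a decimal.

-11843

Δx = 2.
Sum = 2·[(-51.5) + (-191) + (-470.5) + (-938) + (-1641.5) + (-2629)] = -11843.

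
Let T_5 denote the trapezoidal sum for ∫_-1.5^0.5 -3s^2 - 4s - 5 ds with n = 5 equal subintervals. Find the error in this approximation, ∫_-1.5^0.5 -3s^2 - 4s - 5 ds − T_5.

0.16

Exact integral: ∫_-1.5^0.5 f(s) ds = -9.5.
T_5 = -9.66.
Error = -9.5 − (-9.66) = 0.16.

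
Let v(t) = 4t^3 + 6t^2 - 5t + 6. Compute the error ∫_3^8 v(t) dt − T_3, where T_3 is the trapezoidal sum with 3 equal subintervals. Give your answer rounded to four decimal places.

-166.6667

Exact integral: ∫_3^8 v(t) dt = 4877.5.
T_3 ≈ 5044.166667.
Error ≈ 4877.5 − 5044.166667 ≈ -166.6667.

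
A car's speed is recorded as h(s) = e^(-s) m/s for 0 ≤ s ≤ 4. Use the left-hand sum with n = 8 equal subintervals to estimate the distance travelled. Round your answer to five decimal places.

1.24747

Δs = (4 − 0)/8 = 0.5.
Left endpoints: 0, 0.5, 1, 1.5, 2, 2.5, 3, 3.5.
h(0) ≈ 1.00000, h(0.5) ≈ 0.60653, h(1) ≈ 0.36788, h(1.5) ≈ 0.22313, h(2) ≈ 0.13534, h(2.5) ≈ 0.08208, h(3) ≈ 0.04979, h(3.5) ≈ 0.03020.
Sum = Δs · [h(0) + h(0.5) + h(1) + ...].
Sum ≈ 1.24747.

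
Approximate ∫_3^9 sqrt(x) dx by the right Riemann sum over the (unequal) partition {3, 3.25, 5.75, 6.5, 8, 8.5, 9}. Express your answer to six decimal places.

15.557994

Subinterval widths: 0.25, 2.5, 0.75, 1.5, 0.5, 0.5.
Right endpoints: 3.25, 5.75, 6.5, 8, 8.5, 9.
f(3.25) ≈ 1.802776, f(5.75) ≈ 2.397916, f(6.5) ≈ 2.549510, f(8) ≈ 2.828427, f(8.5) ≈ 2.915476, f(9) ≈ 3.000000.
Sum = Σ Δx_i · f(x_i).
Sum ≈ 15.557994.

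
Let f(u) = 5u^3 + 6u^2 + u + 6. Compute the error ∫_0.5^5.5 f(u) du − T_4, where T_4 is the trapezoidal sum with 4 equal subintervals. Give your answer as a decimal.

Exact integral: ∫_0.5^5.5 f(u) du = 1521.25.
T_4 = 1587.65625.
Error = 1521.25 − 1587.65625 = -66.40625.

-66.40625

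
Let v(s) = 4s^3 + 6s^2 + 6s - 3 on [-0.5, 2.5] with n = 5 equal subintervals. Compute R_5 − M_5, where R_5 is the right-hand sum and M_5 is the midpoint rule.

R_5 = 117.84.
M_5 = 77.88.
R_5 − M_5 = 39.96.

39.96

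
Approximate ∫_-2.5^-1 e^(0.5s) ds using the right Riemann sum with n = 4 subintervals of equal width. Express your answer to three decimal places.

0.702

Δs = (-1 − (-2.5))/4 = 0.375.
Right endpoints: -2.125, -1.75, -1.375, -1.
f(-2.125) ≈ 0.346, f(-1.75) ≈ 0.417, f(-1.375) ≈ 0.503, f(-1) ≈ 0.607.
Sum = Δs · [f(-2.125) + f(-1.75) + f(-1.375) + f(-1)].
Sum ≈ 0.702.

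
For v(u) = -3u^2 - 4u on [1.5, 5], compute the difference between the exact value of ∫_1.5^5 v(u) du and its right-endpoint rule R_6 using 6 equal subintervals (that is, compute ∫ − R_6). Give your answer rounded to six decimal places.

Exact integral: ∫_1.5^5 v(u) du = -167.125.
R_6 ≈ -191.71006944.
Error ≈ -167.125 − (-191.71006944) ≈ 24.585069.

24.585069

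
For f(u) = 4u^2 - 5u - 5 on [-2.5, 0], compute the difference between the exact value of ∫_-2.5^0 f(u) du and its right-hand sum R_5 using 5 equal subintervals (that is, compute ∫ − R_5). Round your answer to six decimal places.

8.958333

Exact integral: ∫_-2.5^0 f(u) du ≈ 23.95833333.
R_5 = 15.
Error ≈ 23.95833333 − 15 ≈ 8.958333.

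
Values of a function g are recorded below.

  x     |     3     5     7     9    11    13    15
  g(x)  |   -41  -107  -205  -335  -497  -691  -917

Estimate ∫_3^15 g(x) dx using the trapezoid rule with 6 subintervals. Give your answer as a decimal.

Δx = 2.
T_6 = (2/2)·[(-41) + 2·(-107) + 2·(-205) + 2·(-335) + 2·(-497) + 2·(-691) + (-917)] = -4628.

-4628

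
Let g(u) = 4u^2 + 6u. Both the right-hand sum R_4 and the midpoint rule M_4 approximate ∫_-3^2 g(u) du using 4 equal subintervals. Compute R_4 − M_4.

14.0625

R_4 = 43.125.
M_4 = 29.0625.
R_4 − M_4 = 14.0625.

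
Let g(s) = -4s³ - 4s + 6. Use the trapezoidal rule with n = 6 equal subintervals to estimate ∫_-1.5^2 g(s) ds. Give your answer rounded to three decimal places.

Δs = (2 − (-1.5))/6 = 7/12.
g(-1.5) = 25.5, g(-11/12) = 5507/432, g(-1/3) = 202/27, g(0.25) = 4.9375, g(5/6) = 19/54, g(17/12) = -4769/432, g(2) = -34.
T_6 = (Δs/2)·[g(s_0) + 2g(s_1) + ... + 2g(s_{5}) + g(s_6)].
Sum ≈ 5.967.

5.967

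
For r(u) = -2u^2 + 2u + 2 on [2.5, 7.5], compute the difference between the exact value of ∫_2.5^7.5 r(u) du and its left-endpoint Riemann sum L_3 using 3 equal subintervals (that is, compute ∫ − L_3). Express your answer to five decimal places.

Exact integral: ∫_2.5^7.5 r(u) du ≈ -210.8333333.
L_3 ≈ -140.4629630.
Error ≈ -210.8333333 − (-140.4629630) ≈ -70.37037.

-70.37037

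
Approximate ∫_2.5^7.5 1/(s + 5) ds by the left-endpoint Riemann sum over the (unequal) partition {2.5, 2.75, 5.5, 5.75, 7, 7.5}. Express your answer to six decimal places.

Subinterval widths: 0.25, 2.75, 0.25, 1.25, 0.5.
Left endpoints: 2.5, 2.75, 5.5, 5.75, 7.
f(2.5) = 2/15, f(2.75) = 4/31, f(5.5) = 2/21, f(5.75) = 4/43, f(7) = 1/12.
Sum = Σ Δs_i · f(s_i).
Sum ≈ 0.569927.

0.569927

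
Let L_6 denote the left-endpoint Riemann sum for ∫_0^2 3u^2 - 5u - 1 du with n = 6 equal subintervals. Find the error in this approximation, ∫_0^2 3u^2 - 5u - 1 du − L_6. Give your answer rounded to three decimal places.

Exact integral: ∫_0^2 f(u) du = -4.
L_6 ≈ -4.22222.
Error ≈ -4 − (-4.22222) ≈ 0.222.

0.222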